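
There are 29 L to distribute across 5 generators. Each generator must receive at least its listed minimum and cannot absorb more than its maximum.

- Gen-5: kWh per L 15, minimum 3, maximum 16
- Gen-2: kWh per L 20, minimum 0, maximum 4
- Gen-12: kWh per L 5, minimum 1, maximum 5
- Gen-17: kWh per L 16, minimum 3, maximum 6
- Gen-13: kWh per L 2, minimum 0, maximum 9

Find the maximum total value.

431

Meeting every minimum uses 3+0+1+3+0 = 7 L, leaving 22.
Highest kWh per L first: Gen-2 20 > Gen-17 16 > Gen-5 15 > Gen-12 5 > Gen-13 2.
Gen-2 takes 4 more to reach its cap of 4 — 18 left.
Gen-17 takes 3 more to reach its cap of 6 — 15 left.
Give Gen-5 13 more to hit its cap of 16 — 2 left.
Gen-12 has room for 4 more but only 2 remain, so it gets 3.
Total = 15×16 + 20×4 + 5×3 + 16×6 = 431.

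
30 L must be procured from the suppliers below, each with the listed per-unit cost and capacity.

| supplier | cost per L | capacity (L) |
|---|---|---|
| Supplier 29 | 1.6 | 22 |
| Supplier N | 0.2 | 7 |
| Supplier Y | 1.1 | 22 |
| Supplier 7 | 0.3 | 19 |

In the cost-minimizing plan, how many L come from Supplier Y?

Fill from the cheapest supplier first.
Take 7 from Supplier N at 0.2 ; need 23 more.
Supplier 7 at 0.3: take all 19 L ; 4 still needed.
Supplier Y at 1.1: take 4 of its 22 ; requirement met.
Supplier 29: unused.

4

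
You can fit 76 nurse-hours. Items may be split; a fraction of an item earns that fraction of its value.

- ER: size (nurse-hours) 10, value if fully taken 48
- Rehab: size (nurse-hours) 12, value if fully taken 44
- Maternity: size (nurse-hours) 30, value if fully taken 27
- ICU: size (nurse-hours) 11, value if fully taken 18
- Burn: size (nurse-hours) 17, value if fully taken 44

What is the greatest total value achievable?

177.4

Rank by value-to-size ratio: ER 48/10≈4.8, Rehab 44/12≈3.67, Burn 44/17≈2.59, ICU 18/11≈1.64, Maternity 27/30≈0.9.
ER: take in full, 10 nurse-hours for value 48 → 66 left.
Rehab: take in full, 12 nurse-hours for value 44 → 54 left.
All 17 nurse-hours of Burn fit (value 44) → 37 remain.
Take all of ICU (11 nurse-hours, value 18) → 26 nurse-hours left.
Only 26 nurse-hours remain; take 26/30 of Maternity for value 27×26/30 = 23.4.
Total value = 177.4.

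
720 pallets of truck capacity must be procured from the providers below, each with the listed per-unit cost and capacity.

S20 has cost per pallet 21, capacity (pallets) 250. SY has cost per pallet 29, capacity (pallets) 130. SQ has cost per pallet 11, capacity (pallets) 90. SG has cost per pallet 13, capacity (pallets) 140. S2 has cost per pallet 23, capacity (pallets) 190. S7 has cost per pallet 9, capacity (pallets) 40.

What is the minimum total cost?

13080

Use providers in increasing cost order.
S7 (9): use full 40 ; 680 pallets to go.
SQ at 11: take all 90 pallets ; 590 still needed.
SG at 13: take all 140 pallets ; 450 still needed.
S20 at 21: take all 250 pallets ; 200 still needed.
S2 at 23: take all 190 pallets ; 10 still needed.
SY at 29: take 10 of its 130 ; requirement met.
Cost = 40×9 + 90×11 + 140×13 + 250×21 + 190×23 + 10×29 = 13080.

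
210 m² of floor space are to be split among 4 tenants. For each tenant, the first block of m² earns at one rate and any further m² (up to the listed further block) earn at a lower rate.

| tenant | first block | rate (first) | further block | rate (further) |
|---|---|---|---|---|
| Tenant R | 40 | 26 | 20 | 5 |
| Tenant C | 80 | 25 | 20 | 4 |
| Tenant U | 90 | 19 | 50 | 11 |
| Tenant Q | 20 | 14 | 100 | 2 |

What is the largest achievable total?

4750

Rank every tier by rate: Tenant R/first 26 > Tenant C/first 25 > Tenant U/first 19 > Tenant Q/first 14 > Tenant U/second 11 > Tenant R/second 5 > Tenant C/second 4 > Tenant Q/second 2.
Tenant R/first (26): +40 — 170 left.
Tenant C/first (25): +80 — 90 left.
Tenant U/first (19): +90 — 0 left.
Total = 26×40 + 25×80 + 19×90 = 4750.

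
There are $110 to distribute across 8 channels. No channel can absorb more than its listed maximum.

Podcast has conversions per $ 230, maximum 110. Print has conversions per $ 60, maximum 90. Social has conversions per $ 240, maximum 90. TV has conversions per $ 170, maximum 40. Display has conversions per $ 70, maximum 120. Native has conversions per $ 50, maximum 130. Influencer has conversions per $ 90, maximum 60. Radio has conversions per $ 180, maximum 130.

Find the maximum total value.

26200

Rank by conversions per $: Social 240 > Podcast 230 > Radio 180 > TV 170 > Influencer 90 > Display 70 > Print 60 > Native 50.
Social takes 90 to reach its cap of 90 ; 20 left.
Podcast: +20 (room for 110) → 20. Pool exhausted.
Total = 230×20 + 240×90 = 26200.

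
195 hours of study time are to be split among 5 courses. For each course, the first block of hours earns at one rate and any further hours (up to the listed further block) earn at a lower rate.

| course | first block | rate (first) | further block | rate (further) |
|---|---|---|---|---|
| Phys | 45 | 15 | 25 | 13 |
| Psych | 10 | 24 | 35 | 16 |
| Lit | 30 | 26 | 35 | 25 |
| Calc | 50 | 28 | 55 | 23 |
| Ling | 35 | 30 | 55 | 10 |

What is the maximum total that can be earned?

Treat each block as its own option and order by rate: Ling/T1 30 > Calc/T1 28 > Lit/T1 26 > Lit/T2 25 > Psych/T1 24 > Calc/T2 23 > Psych/T2 16 > Phys/T1 15 > Phys/T2 13 > Ling/T2 10.
Ling/T1 (30): +35 — 160 left.
Calc/T1 (28): +50 — 110 left.
Lit/T1 (26): +30 — 80 left.
Lit/T2 (25): +35 — 45 left.
Psych T1 at 24: fill all 10 — 35 left.
Calc T2 at 23: only 35 left, fill 35.
Total = 30×35 + 28×50 + 26×30 + 25×35 + 24×10 + 23×35 = 5150.

5150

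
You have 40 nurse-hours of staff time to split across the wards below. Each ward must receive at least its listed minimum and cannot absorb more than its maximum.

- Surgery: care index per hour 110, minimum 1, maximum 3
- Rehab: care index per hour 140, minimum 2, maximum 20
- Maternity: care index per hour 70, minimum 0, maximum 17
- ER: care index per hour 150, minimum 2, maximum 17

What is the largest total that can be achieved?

Meeting every minimum uses 1+2+0+2 = 5 nurse-hours, leaving 35.
Rank by care index per hour: ER 150 > Rehab 140 > Surgery 110 > Maternity 70.
ER: +15 to 17 (cap) — 20 left.
Give Rehab 18 more to hit its cap of 20 — 2 left.
Surgery takes 2 more to reach its cap of 3 — 0 left.
Total = 110×3 + 140×20 + 150×17 = 5680.

5680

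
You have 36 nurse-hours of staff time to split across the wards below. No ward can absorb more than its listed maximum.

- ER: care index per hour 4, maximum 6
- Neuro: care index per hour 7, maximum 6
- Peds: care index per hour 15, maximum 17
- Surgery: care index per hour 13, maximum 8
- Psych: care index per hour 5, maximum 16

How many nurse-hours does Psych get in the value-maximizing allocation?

5

Order the wards by care index per hour: Peds 15 > Surgery 13 > Neuro 7 > Psych 5 > ER 4.
Give Peds 17 to hit its cap of 17 → 19 left.
Surgery takes 8 to reach its cap of 8 → 11 left.
Neuro takes 6 to reach its cap of 6 → 5 left.
Only 5 left; Psych takes them to reach 5.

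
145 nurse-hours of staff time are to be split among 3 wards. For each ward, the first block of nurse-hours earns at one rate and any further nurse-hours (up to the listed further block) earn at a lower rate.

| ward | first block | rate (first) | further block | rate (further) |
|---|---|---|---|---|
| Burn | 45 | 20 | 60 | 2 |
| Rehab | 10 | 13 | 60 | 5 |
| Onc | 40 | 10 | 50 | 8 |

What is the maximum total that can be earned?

Rank every tier by rate: Burn/T1 20 > Rehab/T1 13 > Onc/T1 10 > Onc/T2 8 > Rehab/T2 5 > Burn/T2 2.
Burn T1 at 20: fill all 45 ; 100 left.
Fill Rehab T1 block (10 at 13) ; 90 left.
Onc T1 at 10: fill all 40 ; 50 left.
Fill Onc T2 block (50 at 8) ; 0 left.
Total = 20×45 + 13×10 + 10×40 + 8×50 = 1830.

1830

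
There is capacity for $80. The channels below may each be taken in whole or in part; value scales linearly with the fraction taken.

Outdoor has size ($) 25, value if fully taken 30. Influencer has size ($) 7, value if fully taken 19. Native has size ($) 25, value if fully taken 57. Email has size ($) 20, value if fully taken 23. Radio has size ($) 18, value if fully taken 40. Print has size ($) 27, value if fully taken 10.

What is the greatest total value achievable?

151.75

Sort by value density: Influencer 19/7≈2.71, Native 57/25≈2.28, Radio 40/18≈2.22, Outdoor 30/25≈1.2, Email 23/20≈1.15, Print 10/27≈0.37.
All 7 $ of Influencer fit (value 19) → 73 remain.
Take all of Native (25 $, value 57) → 48 $ left.
Radio: take in full, 18 $ for value 40 → 30 left.
Take all of Outdoor (25 $, value 30) → 5 $ left.
5 $ left: a 5/20 share of Email gives 23×5/20 = 5.75.
Total value = 151.75.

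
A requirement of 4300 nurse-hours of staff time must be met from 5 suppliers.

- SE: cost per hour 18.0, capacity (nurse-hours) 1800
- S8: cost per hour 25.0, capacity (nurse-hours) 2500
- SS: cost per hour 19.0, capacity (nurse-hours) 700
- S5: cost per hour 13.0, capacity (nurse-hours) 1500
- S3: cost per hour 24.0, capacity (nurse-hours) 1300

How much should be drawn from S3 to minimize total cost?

300

Use suppliers in increasing cost order.
S5 at 13.0: take all 1500 nurse-hours — 2800 still needed.
SE (18.0): use full 1800 — 1000 nurse-hours to go.
Take 700 from SS at 19.0 — need 300 more.
S3 (24.0): take the remaining 300 — done.
S8: unused.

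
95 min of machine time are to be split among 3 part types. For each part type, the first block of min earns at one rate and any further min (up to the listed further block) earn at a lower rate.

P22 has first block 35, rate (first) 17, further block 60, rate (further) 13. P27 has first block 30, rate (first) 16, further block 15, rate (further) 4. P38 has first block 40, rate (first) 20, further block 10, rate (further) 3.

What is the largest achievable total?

1715

Treat each block as its own option and order by rate: P38/T1 20 > P22/T1 17 > P27/T1 16 > P22/T2 13 > P27/T2 4 > P38/T2 3.
Fill P38 T1 block (40 at 20) → 55 left.
Fill P22 T1 block (35 at 17) → 20 left.
20 remain; put them into P27 T1 at 16.
Total = 20×40 + 17×35 + 16×20 = 1715.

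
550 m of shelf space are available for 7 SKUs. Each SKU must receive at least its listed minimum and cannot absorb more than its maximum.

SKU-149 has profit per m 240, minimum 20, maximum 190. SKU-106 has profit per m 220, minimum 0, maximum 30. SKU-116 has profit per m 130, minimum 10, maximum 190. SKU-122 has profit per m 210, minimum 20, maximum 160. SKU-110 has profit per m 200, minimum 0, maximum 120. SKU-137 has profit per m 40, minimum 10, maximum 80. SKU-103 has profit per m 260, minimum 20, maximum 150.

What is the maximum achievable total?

126500

Meeting every minimum uses 20+0+10+20+0+10+20 = 80 m, leaving 470.
Rank by profit per m: SKU-103 260 > SKU-149 240 > SKU-106 220 > SKU-122 210 > SKU-110 200 > SKU-116 130 > SKU-137 40.
SKU-103: +130 to 150 (cap) — 340 left.
SKU-149 takes 170 more to reach its cap of 190 — 170 left.
Give SKU-106 30 more to hit its cap of 30 — 140 left.
SKU-122: +140 to 160 (cap) — 0 left.
Total = 240×190 + 220×30 + 130×10 + 210×160 + 40×10 + 260×150 = 126500.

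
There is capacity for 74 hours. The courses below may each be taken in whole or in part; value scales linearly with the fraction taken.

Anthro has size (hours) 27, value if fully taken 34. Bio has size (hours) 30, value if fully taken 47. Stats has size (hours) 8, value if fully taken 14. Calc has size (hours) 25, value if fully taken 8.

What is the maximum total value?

Best value per unit of size first: Stats 14/8≈1.75, Bio 47/30≈1.57, Anthro 34/27≈1.26, Calc 8/25≈0.32.
Take all of Stats (8 hours, value 14) → 66 hours left.
All 30 hours of Bio fit (value 47) → 36 remain.
Anthro: take in full, 27 hours for value 34 → 9 left.
9 hours left: a 9/25 share of Calc gives 8×9/25 = 2.88.
Total value = 97.88.

97.88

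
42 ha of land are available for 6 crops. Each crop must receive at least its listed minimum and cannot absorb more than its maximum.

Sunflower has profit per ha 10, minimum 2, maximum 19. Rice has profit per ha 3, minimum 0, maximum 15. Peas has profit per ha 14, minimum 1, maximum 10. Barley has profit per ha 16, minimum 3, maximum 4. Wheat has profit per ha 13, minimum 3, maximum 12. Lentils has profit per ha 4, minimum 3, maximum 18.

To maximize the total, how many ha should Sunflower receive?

Meeting every minimum uses 2+0+1+3+3+3 = 12 ha, leaving 30.
Highest profit per ha first: Barley 16 > Peas 14 > Wheat 13 > Sunflower 10 > Lentils 4 > Rice 3.
Barley: +1 to 4 (cap) ; 29 left.
Give Peas 9 more to hit its cap of 10 ; 20 left.
Give Wheat 9 more to hit its cap of 12 ; 11 left.
Sunflower: +11 (room for 17) → 13. Pool exhausted.

13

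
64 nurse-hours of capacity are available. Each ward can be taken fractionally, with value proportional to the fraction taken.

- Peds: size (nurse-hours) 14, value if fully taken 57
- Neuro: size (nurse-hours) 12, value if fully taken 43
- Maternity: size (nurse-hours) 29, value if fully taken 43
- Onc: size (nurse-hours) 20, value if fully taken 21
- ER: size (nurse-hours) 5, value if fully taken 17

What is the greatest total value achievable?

Rank by value-to-size ratio: Peds 57/14≈4.07, Neuro 43/12≈3.58, ER 17/5≈3.4, Maternity 43/29≈1.48, Onc 21/20≈1.05.
All 14 nurse-hours of Peds fit (value 57) — 50 remain.
Take all of Neuro (12 nurse-hours, value 43) — 38 nurse-hours left.
All 5 nurse-hours of ER fit (value 17) — 33 remain.
All 29 nurse-hours of Maternity fit (value 43) — 4 remain.
Fill the last 4 nurse-hours with part of Onc: 4/20 of it earns 4.2.
Total value = 164.2.

164.2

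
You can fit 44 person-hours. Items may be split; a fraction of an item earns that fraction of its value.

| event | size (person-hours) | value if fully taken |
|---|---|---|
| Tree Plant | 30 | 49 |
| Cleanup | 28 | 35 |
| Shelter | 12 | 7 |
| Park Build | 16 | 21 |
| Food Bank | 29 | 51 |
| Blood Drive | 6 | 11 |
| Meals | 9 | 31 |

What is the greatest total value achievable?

93

Rank by value-to-size ratio: Meals 31/9≈3.44, Blood Drive 11/6≈1.83, Food Bank 51/29≈1.76, Tree Plant 49/30≈1.63, Park Build 21/16≈1.31, Cleanup 35/28≈1.25, Shelter 7/12≈0.583.
Take all of Meals (9 person-hours, value 31) ; 35 person-hours left.
Take all of Blood Drive (6 person-hours, value 11) ; 29 person-hours left.
All 29 person-hours of Food Bank fit (value 51) ; 0 remain.
Total value = 93.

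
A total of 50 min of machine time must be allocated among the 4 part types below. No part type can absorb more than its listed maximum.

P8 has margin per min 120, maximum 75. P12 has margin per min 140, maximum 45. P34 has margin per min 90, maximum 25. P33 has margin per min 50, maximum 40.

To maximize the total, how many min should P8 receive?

5

Rank by margin per min: P12 140 > P8 120 > P34 90 > P33 50.
P12 takes 45 to reach its cap of 45 → 5 left.
P8: +5 (room for 75) → 5. Pool exhausted.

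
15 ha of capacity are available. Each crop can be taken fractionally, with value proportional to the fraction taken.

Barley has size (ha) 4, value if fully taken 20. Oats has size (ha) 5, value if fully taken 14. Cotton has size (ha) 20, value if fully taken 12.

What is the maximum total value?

37.6

Sort by value density: Barley 20/4≈5, Oats 14/5≈2.8, Cotton 12/20≈0.6.
All 4 ha of Barley fit (value 20) ; 11 remain.
Take all of Oats (5 ha, value 14) ; 6 ha left.
Only 6 ha remain; take 6/20 of Cotton for value 12×6/20 = 3.6.
Total value = 37.6.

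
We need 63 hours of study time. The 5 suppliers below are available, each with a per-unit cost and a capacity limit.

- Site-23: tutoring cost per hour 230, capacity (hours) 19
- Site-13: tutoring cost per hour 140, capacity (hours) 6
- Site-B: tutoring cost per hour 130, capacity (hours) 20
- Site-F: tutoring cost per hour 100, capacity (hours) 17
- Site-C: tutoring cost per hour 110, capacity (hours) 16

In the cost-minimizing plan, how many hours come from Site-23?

4

Use suppliers in increasing cost order.
Site-F (100): use full 17 → 46 hours to go.
Site-C at 110: take all 16 hours → 30 still needed.
Take 20 from Site-B at 130 → need 10 more.
Site-13 (140): use full 6 → 4 hours to go.
Site-23 at 230: take 4 of its 19 → requirement met.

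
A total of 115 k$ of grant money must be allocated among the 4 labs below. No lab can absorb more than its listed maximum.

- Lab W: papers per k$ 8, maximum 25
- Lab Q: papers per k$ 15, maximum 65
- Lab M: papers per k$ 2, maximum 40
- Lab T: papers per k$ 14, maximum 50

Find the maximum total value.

Order the labs by papers per k$: Lab Q 15 > Lab T 14 > Lab W 8 > Lab M 2.
Lab Q takes 65 to reach its cap of 65 — 50 left.
Lab T: +50 to 50 (cap) — 0 left.
Total = 15×65 + 14×50 = 1675.

1675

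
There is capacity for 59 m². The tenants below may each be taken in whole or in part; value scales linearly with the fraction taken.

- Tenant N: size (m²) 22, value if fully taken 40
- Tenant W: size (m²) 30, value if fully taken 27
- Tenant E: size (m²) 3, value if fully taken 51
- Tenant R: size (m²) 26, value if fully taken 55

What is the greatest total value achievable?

Rank by value-to-size ratio: Tenant E 51/3≈17, Tenant R 55/26≈2.12, Tenant N 40/22≈1.82, Tenant W 27/30≈0.9.
Tenant E: take in full, 3 m² for value 51 ; 56 left.
Take all of Tenant R (26 m², value 55) ; 30 m² left.
Tenant N: take in full, 22 m² for value 40 ; 8 left.
8 m² left: a 8/30 share of Tenant W gives 27×8/30 = 7.2.
Total value = 153.2.

153.2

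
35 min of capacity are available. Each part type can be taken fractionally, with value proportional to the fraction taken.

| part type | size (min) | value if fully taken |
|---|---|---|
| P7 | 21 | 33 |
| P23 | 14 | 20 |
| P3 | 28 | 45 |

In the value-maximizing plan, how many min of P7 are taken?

7

Best value per unit of size first: P3 45/28≈1.61, P7 33/21≈1.57, P23 20/14≈1.43.
All 28 min of P3 fit (value 45) → 7 remain.
Only 7 min remain; take 7/21 of P7 for value 33×7/21 = 11.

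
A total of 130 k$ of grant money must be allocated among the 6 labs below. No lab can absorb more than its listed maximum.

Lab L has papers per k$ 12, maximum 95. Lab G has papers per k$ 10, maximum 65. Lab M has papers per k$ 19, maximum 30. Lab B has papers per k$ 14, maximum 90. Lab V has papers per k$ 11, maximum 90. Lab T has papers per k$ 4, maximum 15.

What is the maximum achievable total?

Order the labs by papers per k$: Lab M 19 > Lab B 14 > Lab L 12 > Lab V 11 > Lab G 10 > Lab T 4.
Lab M: +30 to 30 (cap) ; 100 left.
Lab B: +90 to 90 (cap) ; 10 left.
Only 10 left; Lab L takes them to reach 10.
Total = 12×10 + 19×30 + 14×90 = 1950.

1950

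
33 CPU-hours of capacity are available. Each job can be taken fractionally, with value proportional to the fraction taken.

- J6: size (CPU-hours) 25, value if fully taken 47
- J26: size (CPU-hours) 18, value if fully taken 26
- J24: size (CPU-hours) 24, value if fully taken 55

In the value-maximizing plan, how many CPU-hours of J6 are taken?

Best value per unit of size first: J24 55/24≈2.29, J6 47/25≈1.88, J26 26/18≈1.44.
Take all of J24 (24 CPU-hours, value 55) ; 9 CPU-hours left.
Only 9 CPU-hours remain; take 9/25 of J6 for value 47×9/25 = 16.92.

9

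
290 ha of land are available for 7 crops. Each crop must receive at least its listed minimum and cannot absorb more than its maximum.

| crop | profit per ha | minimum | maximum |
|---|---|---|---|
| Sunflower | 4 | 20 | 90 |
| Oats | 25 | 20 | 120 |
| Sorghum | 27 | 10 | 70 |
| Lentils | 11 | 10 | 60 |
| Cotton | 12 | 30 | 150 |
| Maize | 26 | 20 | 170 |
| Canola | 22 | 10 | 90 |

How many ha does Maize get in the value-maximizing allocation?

130

Meeting every minimum uses 20+20+10+10+30+20+10 = 120 ha, leaving 170.
Order the crops by profit per ha: Sorghum 27 > Maize 26 > Oats 25 > Canola 22 > Cotton 12 > Lentils 11 > Sunflower 4.
Give Sorghum 60 more to hit its cap of 70 → 110 left.
Maize: +110 (room for 150) → 130. Pool exhausted.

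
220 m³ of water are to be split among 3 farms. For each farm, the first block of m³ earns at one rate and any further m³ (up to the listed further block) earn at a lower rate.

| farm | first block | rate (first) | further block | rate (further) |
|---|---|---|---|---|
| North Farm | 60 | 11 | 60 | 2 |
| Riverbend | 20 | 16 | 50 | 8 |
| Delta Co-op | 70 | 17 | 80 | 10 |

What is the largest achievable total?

Treat each block as its own option and order by rate: Delta Co-op/tier1 17 > Riverbend/tier1 16 > North Farm/tier1 11 > Delta Co-op/tier2 10 > Riverbend/tier2 8 > North Farm/tier2 2.
Delta Co-op tier1 at 17: fill all 70 → 150 left.
Riverbend tier1 at 16: fill all 20 → 130 left.
North Farm/tier1 (11): +60 → 70 left.
Delta Co-op tier2 at 10: only 70 left, fill 70.
Total = 17×70 + 16×20 + 11×60 + 10×70 = 2870.

2870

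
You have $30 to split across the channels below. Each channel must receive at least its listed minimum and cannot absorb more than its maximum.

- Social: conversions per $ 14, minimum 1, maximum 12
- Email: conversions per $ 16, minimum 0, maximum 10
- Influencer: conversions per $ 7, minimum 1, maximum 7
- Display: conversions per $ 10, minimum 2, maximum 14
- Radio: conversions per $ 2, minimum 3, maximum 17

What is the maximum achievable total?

Meeting every minimum uses 1+0+1+2+3 = 7 $, leaving 23.
Order the channels by conversions per $: Email 16 > Social 14 > Display 10 > Influencer 7 > Radio 2.
Email takes 10 more to reach its cap of 10 ; 13 left.
Social: +11 to 12 (cap) ; 2 left.
Display has room for 12 more but only 2 remain, so it gets 4.
Total = 14×12 + 16×10 + 7×1 + 10×4 + 2×3 = 381.

381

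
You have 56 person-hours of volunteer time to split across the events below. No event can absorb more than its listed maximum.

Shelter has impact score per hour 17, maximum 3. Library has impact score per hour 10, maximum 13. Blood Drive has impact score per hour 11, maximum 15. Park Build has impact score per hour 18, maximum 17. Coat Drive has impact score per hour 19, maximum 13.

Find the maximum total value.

Order the events by impact score per hour: Coat Drive 19 > Park Build 18 > Shelter 17 > Blood Drive 11 > Library 10.
Coat Drive: +13 to 13 (cap) ; 43 left.
Park Build takes 17 to reach its cap of 17 ; 26 left.
Shelter: +3 to 3 (cap) ; 23 left.
Blood Drive: +15 to 15 (cap) ; 8 left.
Library has room for 13 but only 8 remain, so it gets 8.
Total = 17×3 + 10×8 + 11×15 + 18×17 + 19×13 = 849.

849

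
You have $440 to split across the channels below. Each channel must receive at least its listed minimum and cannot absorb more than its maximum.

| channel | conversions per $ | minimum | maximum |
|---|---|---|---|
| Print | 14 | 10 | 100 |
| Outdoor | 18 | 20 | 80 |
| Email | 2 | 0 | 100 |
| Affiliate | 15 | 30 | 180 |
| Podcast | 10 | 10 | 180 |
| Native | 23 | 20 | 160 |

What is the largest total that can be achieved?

8060

Meeting every minimum uses 10+20+0+30+10+20 = 90 $, leaving 350.
Rank by conversions per $: Native 23 > Outdoor 18 > Affiliate 15 > Print 14 > Podcast 10 > Email 2.
Native: +140 to 160 (cap) → 210 left.
Give Outdoor 60 more to hit its cap of 80 → 150 left.
Affiliate: +150 to 180 (cap) → 0 left.
Total = 14×10 + 18×80 + 15×180 + 10×10 + 23×160 = 8060.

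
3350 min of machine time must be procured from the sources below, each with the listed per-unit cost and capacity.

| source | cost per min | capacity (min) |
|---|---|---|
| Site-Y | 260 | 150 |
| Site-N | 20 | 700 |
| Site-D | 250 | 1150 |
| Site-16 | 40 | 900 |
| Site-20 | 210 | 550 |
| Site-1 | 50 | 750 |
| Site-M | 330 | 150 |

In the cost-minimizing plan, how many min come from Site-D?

450

Fill from the cheapest source first.
Site-N at 20: take all 700 min ; 2650 still needed.
Site-16 at 40: take all 900 min ; 1750 still needed.
Take 750 from Site-1 at 50 ; need 1000 more.
Take 550 from Site-20 at 210 ; need 450 more.
Site-D at 250: take 450 of its 1150 ; requirement met.
Site-Y, Site-M: unused.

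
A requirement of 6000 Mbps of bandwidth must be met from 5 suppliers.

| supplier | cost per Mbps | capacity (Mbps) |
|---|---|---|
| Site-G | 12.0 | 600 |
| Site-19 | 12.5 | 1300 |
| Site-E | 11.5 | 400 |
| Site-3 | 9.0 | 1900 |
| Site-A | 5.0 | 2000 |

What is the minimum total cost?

Use suppliers in increasing cost order.
Take 2000 from Site-A at 5.0 → need 4000 more.
Take 1900 from Site-3 at 9.0 → need 2100 more.
Take 400 from Site-E at 11.5 → need 1700 more.
Site-G at 12.0: take all 600 Mbps → 1100 still needed.
Take 1100 from Site-19 at 12.5 to finish.
Cost = 2000×5.0 + 1900×9.0 + 400×11.5 + 600×12.0 + 1100×12.5 = 52650.

52650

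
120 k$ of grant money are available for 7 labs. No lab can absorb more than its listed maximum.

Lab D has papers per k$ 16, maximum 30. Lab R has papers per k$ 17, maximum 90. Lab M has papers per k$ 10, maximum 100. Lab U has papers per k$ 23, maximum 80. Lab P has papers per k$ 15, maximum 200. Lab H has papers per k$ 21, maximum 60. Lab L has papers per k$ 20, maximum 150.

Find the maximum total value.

2680

Order the labs by papers per k$: Lab U 23 > Lab H 21 > Lab L 20 > Lab R 17 > Lab D 16 > Lab P 15 > Lab M 10.
Give Lab U 80 to hit its cap of 80 ; 40 left.
Lab H: +40 (room for 60) → 40. Pool exhausted.
Total = 23×80 + 21×40 = 2680.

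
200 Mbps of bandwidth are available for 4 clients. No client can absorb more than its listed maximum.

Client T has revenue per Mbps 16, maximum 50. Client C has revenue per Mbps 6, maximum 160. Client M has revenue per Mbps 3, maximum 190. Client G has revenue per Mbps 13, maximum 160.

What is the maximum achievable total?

Highest revenue per Mbps first: Client T 16 > Client G 13 > Client C 6 > Client M 3.
Give Client T 50 to hit its cap of 50 → 150 left.
Client G has room for 160 but only 150 remain, so it gets 150.
Total = 16×50 + 13×150 = 2750.

2750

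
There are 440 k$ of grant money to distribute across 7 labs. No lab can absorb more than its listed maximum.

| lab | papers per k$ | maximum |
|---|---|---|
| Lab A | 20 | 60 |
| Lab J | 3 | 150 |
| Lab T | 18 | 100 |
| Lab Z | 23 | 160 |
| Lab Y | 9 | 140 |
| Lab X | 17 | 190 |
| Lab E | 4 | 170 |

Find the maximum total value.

8720

Highest papers per k$ first: Lab Z 23 > Lab A 20 > Lab T 18 > Lab X 17 > Lab Y 9 > Lab E 4 > Lab J 3.
Lab Z: +160 to 160 (cap) → 280 left.
Give Lab A 60 to hit its cap of 60 → 220 left.
Lab T takes 100 to reach its cap of 100 → 120 left.
Lab X: +120 (room for 190) → 120. Pool exhausted.
Total = 20×60 + 18×100 + 23×160 + 17×120 = 8720.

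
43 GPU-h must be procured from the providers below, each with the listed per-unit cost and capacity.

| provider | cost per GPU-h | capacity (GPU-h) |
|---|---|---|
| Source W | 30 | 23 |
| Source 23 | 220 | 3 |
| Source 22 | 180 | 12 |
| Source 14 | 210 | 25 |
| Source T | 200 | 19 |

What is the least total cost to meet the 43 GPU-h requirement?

4450

Fill from the cheapest provider first.
Source W at 30: take all 23 GPU-h → 20 still needed.
Source 22 (180): use full 12 → 8 GPU-h to go.
Source T (200): take the remaining 8 → done.
Source 14, Source 23: unused.
Cost = 23×30 + 12×180 + 8×200 = 4450.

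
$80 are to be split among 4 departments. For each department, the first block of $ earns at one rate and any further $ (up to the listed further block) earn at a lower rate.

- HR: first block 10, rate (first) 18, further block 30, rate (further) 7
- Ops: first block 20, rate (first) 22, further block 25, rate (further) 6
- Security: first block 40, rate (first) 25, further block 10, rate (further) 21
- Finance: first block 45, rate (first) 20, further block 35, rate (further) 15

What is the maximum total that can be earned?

1850

Rank every tier by rate: Security/first 25 > Ops/first 22 > Security/second 21 > Finance/first 20 > HR/first 18 > Finance/second 15 > HR/second 7 > Ops/second 6.
Security/first (25): +40 — 40 left.
Ops first at 22: fill all 20 — 20 left.
Security second at 21: fill all 10 — 10 left.
Finance first at 20: only 10 left, fill 10.
Total = 25×40 + 22×20 + 21×10 + 20×10 = 1850.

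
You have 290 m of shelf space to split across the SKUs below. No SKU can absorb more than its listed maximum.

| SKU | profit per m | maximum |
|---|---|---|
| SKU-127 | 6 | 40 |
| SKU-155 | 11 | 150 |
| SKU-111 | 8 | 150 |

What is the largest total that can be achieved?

Highest profit per m first: SKU-155 11 > SKU-111 8 > SKU-127 6.
SKU-155: +150 to 150 (cap) — 140 left.
Only 140 left; SKU-111 takes them to reach 140.
Total = 11×150 + 8×140 = 2770.

2770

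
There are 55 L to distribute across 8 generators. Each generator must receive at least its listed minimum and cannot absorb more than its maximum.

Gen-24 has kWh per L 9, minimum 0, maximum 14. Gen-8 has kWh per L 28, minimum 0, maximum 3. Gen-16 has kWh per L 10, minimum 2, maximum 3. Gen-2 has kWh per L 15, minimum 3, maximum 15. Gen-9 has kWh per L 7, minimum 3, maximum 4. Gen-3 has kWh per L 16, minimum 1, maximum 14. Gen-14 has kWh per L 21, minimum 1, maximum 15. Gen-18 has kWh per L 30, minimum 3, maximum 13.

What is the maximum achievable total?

Meeting every minimum uses 0+0+2+3+3+1+1+3 = 13 L, leaving 42.
Rank by kWh per L: Gen-18 30 > Gen-8 28 > Gen-14 21 > Gen-3 16 > Gen-2 15 > Gen-16 10 > Gen-24 9 > Gen-9 7.
Gen-18 takes 10 more to reach its cap of 13 ; 32 left.
Gen-8 takes 3 more to reach its cap of 3 ; 29 left.
Give Gen-14 14 more to hit its cap of 15 ; 15 left.
Gen-3 takes 13 more to reach its cap of 14 ; 2 left.
Only 2 left; Gen-2 takes them to reach 5.
Total = 28×3 + 10×2 + 15×5 + 7×3 + 16×14 + 21×15 + 30×13 = 1129.

1129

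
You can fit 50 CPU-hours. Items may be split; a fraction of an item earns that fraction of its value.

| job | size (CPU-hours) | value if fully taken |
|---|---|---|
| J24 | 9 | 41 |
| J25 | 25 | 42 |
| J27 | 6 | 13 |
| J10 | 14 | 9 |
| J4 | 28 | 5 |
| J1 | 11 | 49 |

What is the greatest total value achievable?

Sort by value density: J24 41/9≈4.56, J1 49/11≈4.45, J27 13/6≈2.17, J25 42/25≈1.68, J10 9/14≈0.643, J4 5/28≈0.179.
All 9 CPU-hours of J24 fit (value 41) → 41 remain.
All 11 CPU-hours of J1 fit (value 49) → 30 remain.
J27: take in full, 6 CPU-hours for value 13 → 24 left.
Fill the last 24 CPU-hours with part of J25: 24/25 of it earns 40.32.
Total value = 143.32.

143.32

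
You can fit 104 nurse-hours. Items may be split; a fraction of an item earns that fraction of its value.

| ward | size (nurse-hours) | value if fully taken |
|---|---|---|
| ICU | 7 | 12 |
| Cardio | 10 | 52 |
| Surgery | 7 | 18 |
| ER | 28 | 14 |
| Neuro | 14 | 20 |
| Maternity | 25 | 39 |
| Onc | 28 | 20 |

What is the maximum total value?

167.5

Sort by value density: Cardio 52/10≈5.2, Surgery 18/7≈2.57, ICU 12/7≈1.71, Maternity 39/25≈1.56, Neuro 20/14≈1.43, Onc 20/28≈0.714, ER 14/28≈0.5.
All 10 nurse-hours of Cardio fit (value 52) → 94 remain.
Surgery: take in full, 7 nurse-hours for value 18 → 87 left.
Take all of ICU (7 nurse-hours, value 12) → 80 nurse-hours left.
Maternity: take in full, 25 nurse-hours for value 39 → 55 left.
Take all of Neuro (14 nurse-hours, value 20) → 41 nurse-hours left.
Take all of Onc (28 nurse-hours, value 20) → 13 nurse-hours left.
Only 13 nurse-hours remain; take 13/28 of ER for value 14×13/28 = 6.5.
Total value = 167.5.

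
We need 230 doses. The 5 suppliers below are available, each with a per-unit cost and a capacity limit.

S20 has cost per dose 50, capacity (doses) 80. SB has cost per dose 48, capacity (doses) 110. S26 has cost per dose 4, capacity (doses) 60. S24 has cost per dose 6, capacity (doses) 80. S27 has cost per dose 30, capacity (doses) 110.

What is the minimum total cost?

3420

Fill from the cheapest supplier first.
S26 at 4: take all 60 doses ; 170 still needed.
S24 (6): use full 80 ; 90 doses to go.
S27 (30): take the remaining 90 ; done.
SB, S20: unused.
Cost = 60×4 + 80×6 + 90×30 = 3420.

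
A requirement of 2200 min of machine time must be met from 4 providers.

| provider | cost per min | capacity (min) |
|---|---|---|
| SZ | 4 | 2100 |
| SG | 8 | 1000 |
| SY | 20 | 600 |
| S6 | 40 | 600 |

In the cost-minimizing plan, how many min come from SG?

100

Use providers in increasing cost order.
SZ at 4: take all 2100 min → 100 still needed.
SG (8): take the remaining 100 → done.
SY, S6: unused.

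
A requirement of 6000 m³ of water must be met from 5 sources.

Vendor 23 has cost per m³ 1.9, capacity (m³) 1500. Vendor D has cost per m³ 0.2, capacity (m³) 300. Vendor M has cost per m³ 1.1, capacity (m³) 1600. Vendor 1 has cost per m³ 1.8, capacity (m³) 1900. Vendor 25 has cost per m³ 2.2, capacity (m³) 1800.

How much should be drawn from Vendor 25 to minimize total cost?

Fill from the cheapest source first.
Vendor D at 0.2: take all 300 m³ → 5700 still needed.
Vendor M at 1.1: take all 1600 m³ → 4100 still needed.
Vendor 1 at 1.8: take all 1900 m³ → 2200 still needed.
Vendor 23 at 1.9: take all 1500 m³ → 700 still needed.
Take 700 from Vendor 25 at 2.2 to finish.

700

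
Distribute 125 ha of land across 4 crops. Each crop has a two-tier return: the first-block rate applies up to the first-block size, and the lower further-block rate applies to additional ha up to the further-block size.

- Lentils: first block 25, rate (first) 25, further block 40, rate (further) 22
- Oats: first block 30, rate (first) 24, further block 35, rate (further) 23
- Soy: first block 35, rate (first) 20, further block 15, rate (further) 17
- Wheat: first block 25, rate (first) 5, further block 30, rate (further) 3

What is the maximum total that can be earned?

Order all 8 blocks by rate: Lentils/first 25 > Oats/first 24 > Oats/second 23 > Lentils/second 22 > Soy/first 20 > Soy/second 17 > Wheat/first 5 > Wheat/second 3.
Lentils/first (25): +25 ; 100 left.
Fill Oats first block (30 at 24) ; 70 left.
Oats second at 23: fill all 35 ; 35 left.
Lentils second at 22: only 35 left, fill 35.
Total = 25×25 + 24×30 + 23×35 + 22×35 = 2920.

2920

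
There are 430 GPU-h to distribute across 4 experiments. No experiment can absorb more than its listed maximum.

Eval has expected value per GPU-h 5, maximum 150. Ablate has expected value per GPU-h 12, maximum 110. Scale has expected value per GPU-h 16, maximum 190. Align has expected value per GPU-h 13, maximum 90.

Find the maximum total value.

Highest expected value per GPU-h first: Scale 16 > Align 13 > Ablate 12 > Eval 5.
Give Scale 190 to hit its cap of 190 — 240 left.
Give Align 90 to hit its cap of 90 — 150 left.
Give Ablate 110 to hit its cap of 110 — 40 left.
Eval: +40 (room for 150) → 40. Pool exhausted.
Total = 5×40 + 12×110 + 16×190 + 13×90 = 5730.

5730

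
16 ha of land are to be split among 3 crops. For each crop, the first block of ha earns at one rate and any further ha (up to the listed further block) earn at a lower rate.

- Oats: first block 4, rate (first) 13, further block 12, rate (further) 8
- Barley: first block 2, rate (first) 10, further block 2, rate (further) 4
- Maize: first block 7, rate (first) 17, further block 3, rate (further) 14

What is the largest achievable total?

Rank every tier by rate: Maize/first 17 > Maize/second 14 > Oats/first 13 > Barley/first 10 > Oats/second 8 > Barley/second 4.
Maize/first (17): +7 → 9 left.
Maize second at 14: fill all 3 → 6 left.
Fill Oats first block (4 at 13) → 2 left.
Fill Barley first block (2 at 10) → 0 left.
Total = 17×7 + 14×3 + 13×4 + 10×2 = 233.

233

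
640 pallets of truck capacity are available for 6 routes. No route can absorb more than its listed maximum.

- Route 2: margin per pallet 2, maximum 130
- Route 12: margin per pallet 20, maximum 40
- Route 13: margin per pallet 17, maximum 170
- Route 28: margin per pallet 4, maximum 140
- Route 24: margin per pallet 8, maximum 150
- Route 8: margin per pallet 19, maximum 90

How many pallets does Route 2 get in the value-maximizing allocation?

Order the routes by margin per pallet: Route 12 20 > Route 8 19 > Route 13 17 > Route 24 8 > Route 28 4 > Route 2 2.
Route 12: +40 to 40 (cap) ; 600 left.
Route 8 takes 90 to reach its cap of 90 ; 510 left.
Route 13: +170 to 170 (cap) ; 340 left.
Route 24: +150 to 150 (cap) ; 190 left.
Route 28 takes 140 to reach its cap of 140 ; 50 left.
Route 2: +50 (room for 130) → 50. Pool exhausted.

50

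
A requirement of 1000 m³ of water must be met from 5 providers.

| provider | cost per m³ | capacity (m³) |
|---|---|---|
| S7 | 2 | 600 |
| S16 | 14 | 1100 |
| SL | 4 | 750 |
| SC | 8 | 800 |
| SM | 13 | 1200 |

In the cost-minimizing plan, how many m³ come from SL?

400

Use providers in increasing cost order.
S7 at 2: take all 600 m³ ; 400 still needed.
SL (4): take the remaining 400 ; done.
SC, SM, S16: unused.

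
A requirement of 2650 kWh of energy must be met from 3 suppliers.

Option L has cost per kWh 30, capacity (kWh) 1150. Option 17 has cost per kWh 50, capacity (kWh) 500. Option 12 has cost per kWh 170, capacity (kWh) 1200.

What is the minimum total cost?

229500

Cheapest first:
Option L (30): use full 1150 → 1500 kWh to go.
Take 500 from Option 17 at 50 → need 1000 more.
Option 12 at 170: take 1000 of its 1200 → requirement met.
Cost = 1150×30 + 500×50 + 1000×170 = 229500.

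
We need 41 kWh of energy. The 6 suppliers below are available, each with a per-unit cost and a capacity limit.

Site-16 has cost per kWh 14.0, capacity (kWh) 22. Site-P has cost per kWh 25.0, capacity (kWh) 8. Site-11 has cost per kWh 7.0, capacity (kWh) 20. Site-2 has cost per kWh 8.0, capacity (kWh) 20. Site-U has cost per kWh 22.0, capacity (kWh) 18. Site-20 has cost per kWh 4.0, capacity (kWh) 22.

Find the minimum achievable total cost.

221

Use suppliers in increasing cost order.
Site-20 at 4.0: take all 22 kWh — 19 still needed.
Site-11 at 7.0: take 19 of its 20 — requirement met.
Site-2, Site-16, Site-U, Site-P: unused.
Cost = 22×4.0 + 19×7.0 = 221.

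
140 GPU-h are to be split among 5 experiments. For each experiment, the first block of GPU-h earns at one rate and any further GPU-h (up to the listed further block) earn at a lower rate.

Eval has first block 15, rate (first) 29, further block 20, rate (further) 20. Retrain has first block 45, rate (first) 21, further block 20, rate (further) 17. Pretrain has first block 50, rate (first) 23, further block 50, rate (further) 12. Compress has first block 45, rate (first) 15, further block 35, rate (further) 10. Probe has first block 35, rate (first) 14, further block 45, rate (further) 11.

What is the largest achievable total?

Order all 10 blocks by rate: Eval/tier1 29 > Pretrain/tier1 23 > Retrain/tier1 21 > Eval/tier2 20 > Retrain/tier2 17 > Compress/tier1 15 > Probe/tier1 14 > Pretrain/tier2 12 > Probe/tier2 11 > Compress/tier2 10.
Fill Eval tier1 block (15 at 29) — 125 left.
Fill Pretrain tier1 block (50 at 23) — 75 left.
Retrain tier1 at 21: fill all 45 — 30 left.
Eval/tier2 (20): +20 — 10 left.
10 remain; put them into Retrain tier2 at 17.
Total = 29×15 + 23×50 + 21×45 + 20×20 + 17×10 = 3100.

3100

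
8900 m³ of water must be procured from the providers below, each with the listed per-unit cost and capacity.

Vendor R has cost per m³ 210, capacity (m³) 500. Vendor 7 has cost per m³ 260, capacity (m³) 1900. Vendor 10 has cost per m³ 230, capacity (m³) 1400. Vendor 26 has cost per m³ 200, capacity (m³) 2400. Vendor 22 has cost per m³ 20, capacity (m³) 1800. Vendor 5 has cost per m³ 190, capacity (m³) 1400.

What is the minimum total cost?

1573000

Cheapest first:
Vendor 22 (20): use full 1800 — 7100 m³ to go.
Take 1400 from Vendor 5 at 190 — need 5700 more.
Vendor 26 at 200: take all 2400 m³ — 3300 still needed.
Vendor R at 210: take all 500 m³ — 2800 still needed.
Take 1400 from Vendor 10 at 230 — need 1400 more.
Take 1400 from Vendor 7 at 260 to finish.
Cost = 1800×20 + 1400×190 + 2400×200 + 500×210 + 1400×230 + 1400×260 = 1573000.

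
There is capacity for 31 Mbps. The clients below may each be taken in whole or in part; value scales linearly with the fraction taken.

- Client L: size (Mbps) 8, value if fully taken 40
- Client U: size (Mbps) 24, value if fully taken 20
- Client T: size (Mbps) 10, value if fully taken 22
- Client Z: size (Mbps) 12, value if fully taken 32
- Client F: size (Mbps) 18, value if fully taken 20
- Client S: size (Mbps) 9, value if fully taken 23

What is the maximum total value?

Best value per unit of size first: Client L 40/8≈5, Client Z 32/12≈2.67, Client S 23/9≈2.56, Client T 22/10≈2.2, Client F 20/18≈1.11, Client U 20/24≈0.833.
All 8 Mbps of Client L fit (value 40) — 23 remain.
Take all of Client Z (12 Mbps, value 32) — 11 Mbps left.
Client S: take in full, 9 Mbps for value 23 — 2 left.
2 Mbps left: a 2/10 share of Client T gives 22×2/10 = 4.4.
Total value = 99.4.

99.4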